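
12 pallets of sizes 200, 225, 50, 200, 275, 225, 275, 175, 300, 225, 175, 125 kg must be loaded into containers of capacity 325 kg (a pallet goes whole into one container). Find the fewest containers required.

Total = 300 + 275 + 275 + 225 + 225 + 225 + 200 + 200 + 175 + 175 + 125 + 50 = 2450 kg.
Lower bound: ⌈2450/325⌉ = 8 containers.
Also, 10 pallets each exceed 325/2 kg, and no two of those can share a container, so at least 10 containers are needed.
A packing using 10 containers:
  container 1: 300 = 300
  container 2: 275 + 50 = 325
  container 3: 275 = 275
  container 4: 225 = 225
  container 5: 225 = 225
  container 6: 225 = 225
  container 7: 200 + 125 = 325
  container 8: 200 = 200
  container 9: 175 = 175
  container 10: 175 = 175
This matches the lower bound, so 10 is optimal.

10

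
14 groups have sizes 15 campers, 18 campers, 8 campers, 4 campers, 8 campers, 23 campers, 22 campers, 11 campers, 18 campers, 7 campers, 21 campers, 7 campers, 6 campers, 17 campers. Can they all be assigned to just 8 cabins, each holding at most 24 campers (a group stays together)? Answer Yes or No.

No

Total = 185 campers; ⌈185/24⌉ = 8.
The bound of 8 does not rule out 8, but exhaustive search shows no assignment into 8 cabins of capacity 24 campers exists — the minimum is 9.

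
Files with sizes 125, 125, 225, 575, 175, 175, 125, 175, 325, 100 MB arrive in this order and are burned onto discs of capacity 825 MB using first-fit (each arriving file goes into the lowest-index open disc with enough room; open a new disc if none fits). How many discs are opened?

  125 → disc 1 (new)  [load 125/825]
  125 → disc 1  [load 250/825]
  225 → disc 1  [load 475/825]
  575 → disc 2 (new)  [load 575/825]
  175 → disc 1  [load 650/825]
  175 → disc 1  [load 825/825]
  125 → disc 2  [load 700/825]
  175 → disc 3 (new)  [load 175/825]
  325 → disc 3  [load 500/825]
  100 → disc 2  [load 800/825]
3 discs opened.

3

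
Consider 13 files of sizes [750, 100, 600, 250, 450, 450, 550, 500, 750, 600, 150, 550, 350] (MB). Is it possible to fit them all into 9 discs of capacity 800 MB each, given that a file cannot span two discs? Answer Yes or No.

Yes

A valid assignment using 9 discs:
  disc 1: 750 = 750
  disc 2: 750 = 750
  disc 3: 600 + 150 = 750
  disc 4: 600 + 100 = 700
  disc 5: 550 + 250 = 800
  disc 6: 550 = 550
  disc 7: 500 = 500
  disc 8: 450 + 350 = 800
  disc 9: 450 = 450
Every load is within 800 MB, so 9 discs suffice.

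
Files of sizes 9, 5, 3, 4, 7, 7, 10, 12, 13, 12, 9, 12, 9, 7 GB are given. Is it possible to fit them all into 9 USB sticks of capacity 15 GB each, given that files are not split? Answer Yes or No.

No

Total = 119 GB; ⌈119/15⌉ = 8.
The bound of 8 does not rule out 9, but exhaustive search shows no assignment into 9 USB sticks of capacity 15 GB exists — the minimum is 10.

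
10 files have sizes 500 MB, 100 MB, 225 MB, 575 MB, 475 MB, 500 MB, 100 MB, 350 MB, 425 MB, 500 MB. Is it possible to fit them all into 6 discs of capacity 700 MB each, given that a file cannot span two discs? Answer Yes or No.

No

Total = 3750 MB; ⌈3750/700⌉ = 6.
The bound of 6 does not rule out 6, but exhaustive search shows no assignment into 6 discs of capacity 700 MB exists — the minimum is 7.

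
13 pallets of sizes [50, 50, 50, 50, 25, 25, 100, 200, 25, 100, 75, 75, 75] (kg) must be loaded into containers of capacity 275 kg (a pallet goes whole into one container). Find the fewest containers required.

Total = 200 + 100 + 100 + 75 + 75 + 75 + 50 + 50 + 50 + 50 + 25 + 25 + 25 = 900 kg.
Lower bound: ⌈900/275⌉ = 4 containers.
A packing using 4 containers:
  container 1: 200 + 75 = 275
  container 2: 100 + 100 + 75 = 275
  container 3: 75 + 50 + 50 + 50 + 50 = 275
  container 4: 25 + 25 + 25 = 75
This matches the lower bound, so 4 is optimal.

4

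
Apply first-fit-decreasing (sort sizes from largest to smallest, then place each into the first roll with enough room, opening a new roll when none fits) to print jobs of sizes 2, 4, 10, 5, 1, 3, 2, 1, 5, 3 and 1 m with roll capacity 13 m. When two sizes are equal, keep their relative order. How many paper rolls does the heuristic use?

3

Sorted descending: 10, 5, 5, 4, 3, 3, 2, 2, 1, 1, 1.
  10 → roll 1 (new)  [load 10/13]
  5 → roll 2 (new)  [load 5/13]
  5 → roll 2  [load 10/13]
  4 → roll 3 (new)  [load 4/13]
  3 → roll 1  [load 13/13]
  3 → roll 2  [load 13/13]
  2 → roll 3  [load 6/13]
  2 → roll 3  [load 8/13]
  1 → roll 3  [load 9/13]
  1 → roll 3  [load 10/13]
  1 → roll 3  [load 11/13]
3 paper rolls opened.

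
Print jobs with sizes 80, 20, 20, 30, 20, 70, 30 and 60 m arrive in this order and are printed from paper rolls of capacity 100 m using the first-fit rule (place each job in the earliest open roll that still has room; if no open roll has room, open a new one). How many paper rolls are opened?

4

  80 → roll 1 (new)  [load 80/100]
  20 → roll 1  [load 100/100]
  20 → roll 2 (new)  [load 20/100]
  30 → roll 2  [load 50/100]
  20 → roll 2  [load 70/100]
  70 → roll 3 (new)  [load 70/100]
  30 → roll 2  [load 100/100]
  60 → roll 4 (new)  [load 60/100]
4 paper rolls opened.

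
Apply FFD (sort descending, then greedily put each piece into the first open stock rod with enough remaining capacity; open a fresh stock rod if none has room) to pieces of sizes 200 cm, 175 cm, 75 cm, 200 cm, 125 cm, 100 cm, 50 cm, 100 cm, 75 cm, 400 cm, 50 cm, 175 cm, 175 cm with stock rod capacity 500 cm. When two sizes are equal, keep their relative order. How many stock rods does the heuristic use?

Sorted descending: 400, 200, 200, 175, 175, 175, 125, 100, 100, 75, 75, 50, 50.
  400 → stock rod 1 (new)  [load 400/500]
  200 → stock rod 2 (new)  [load 200/500]
  200 → stock rod 2  [load 400/500]
  175 → stock rod 3 (new)  [load 175/500]
  175 → stock rod 3  [load 350/500]
  175 → stock rod 4 (new)  [load 175/500]
  125 → stock rod 3  [load 475/500]
  100 → stock rod 1  [load 500/500]
  100 → stock rod 2  [load 500/500]
  75 → stock rod 4  [load 250/500]
  75 → stock rod 4  [load 325/500]
  50 → stock rod 4  [load 375/500]
  50 → stock rod 4  [load 425/500]
4 stock rods opened.

4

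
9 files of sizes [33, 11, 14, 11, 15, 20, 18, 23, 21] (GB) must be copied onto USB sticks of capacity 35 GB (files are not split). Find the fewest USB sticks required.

Total = 33 + 23 + 21 + 20 + 18 + 15 + 14 + 11 + 11 = 166 GB.
Lower bound: ⌈166/35⌉ = 5 USB sticks.
A packing using 5 USB sticks:
  USB stick 1: 33 = 33
  USB stick 2: 23 + 11 = 34
  USB stick 3: 21 + 14 = 35
  USB stick 4: 20 + 15 = 35
  USB stick 5: 18 + 11 = 29
This matches the lower bound, so 5 is optimal.

5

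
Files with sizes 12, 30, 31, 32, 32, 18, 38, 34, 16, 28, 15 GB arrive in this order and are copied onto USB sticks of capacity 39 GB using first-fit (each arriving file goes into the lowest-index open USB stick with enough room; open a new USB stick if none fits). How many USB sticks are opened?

  12 → USB stick 1 (new)  [load 12/39]
  30 → USB stick 2 (new)  [load 30/39]
  31 → USB stick 3 (new)  [load 31/39]
  32 → USB stick 4 (new)  [load 32/39]
  32 → USB stick 5 (new)  [load 32/39]
  18 → USB stick 1  [load 30/39]
  38 → USB stick 6 (new)  [load 38/39]
  34 → USB stick 7 (new)  [load 34/39]
  16 → USB stick 8 (new)  [load 16/39]
  28 → USB stick 9 (new)  [load 28/39]
  15 → USB stick 8  [load 31/39]
9 USB sticks opened.

9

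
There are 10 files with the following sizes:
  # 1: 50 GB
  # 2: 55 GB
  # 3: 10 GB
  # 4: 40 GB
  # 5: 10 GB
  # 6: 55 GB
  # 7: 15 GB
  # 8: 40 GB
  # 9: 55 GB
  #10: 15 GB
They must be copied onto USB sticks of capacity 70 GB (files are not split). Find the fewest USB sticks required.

6

Total = 55 + 55 + 55 + 50 + 40 + 40 + 15 + 15 + 10 + 10 = 345 GB.
Lower bound: ⌈345/70⌉ = 5 USB sticks.
Also, 6 files each exceed 35 GB, and no two of those can share a USB stick, so at least 6 USB sticks are needed.
A packing using 6 USB sticks:
  USB stick 1: 55 + 15 = 70
  USB stick 2: 55 + 15 = 70
  USB stick 3: 55 + 10 = 65
  USB stick 4: 50 + 10 = 60
  USB stick 5: 40 = 40
  USB stick 6: 40 = 40
This matches the lower bound, so 6 is optimal.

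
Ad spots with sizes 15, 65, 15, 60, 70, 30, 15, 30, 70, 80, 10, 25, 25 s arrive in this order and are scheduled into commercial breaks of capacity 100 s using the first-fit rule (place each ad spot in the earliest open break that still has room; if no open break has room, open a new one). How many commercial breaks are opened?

  15 → break 1 (new)  [load 15/100]
  65 → break 1  [load 80/100]
  15 → break 1  [load 95/100]
  60 → break 2 (new)  [load 60/100]
  70 → break 3 (new)  [load 70/100]
  30 → break 2  [load 90/100]
  15 → break 3  [load 85/100]
  30 → break 4 (new)  [load 30/100]
  70 → break 4  [load 100/100]
  80 → break 5 (new)  [load 80/100]
  10 → break 2  [load 100/100]
  25 → break 6 (new)  [load 25/100]
  25 → break 6  [load 50/100]
6 commercial breaks opened.

6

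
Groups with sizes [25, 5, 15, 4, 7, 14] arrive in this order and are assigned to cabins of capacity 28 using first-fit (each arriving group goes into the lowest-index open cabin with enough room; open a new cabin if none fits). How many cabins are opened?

  25 → cabin 1 (new)  [load 25/28]
  5 → cabin 2 (new)  [load 5/28]
  15 → cabin 2  [load 20/28]
  4 → cabin 2  [load 24/28]
  7 → cabin 3 (new)  [load 7/28]
  14 → cabin 3  [load 21/28]
3 cabins opened.

3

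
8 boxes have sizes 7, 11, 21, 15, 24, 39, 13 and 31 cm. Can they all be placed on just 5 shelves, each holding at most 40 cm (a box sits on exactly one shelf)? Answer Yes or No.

A valid assignment using 5 shelves:
  shelf 1: 39 = 39
  shelf 2: 31 + 7 = 38
  shelf 3: 24 + 15 = 39
  shelf 4: 21 + 13 = 34
  shelf 5: 11 = 11
Every load is within 40 cm, so 5 shelves suffice.

Yes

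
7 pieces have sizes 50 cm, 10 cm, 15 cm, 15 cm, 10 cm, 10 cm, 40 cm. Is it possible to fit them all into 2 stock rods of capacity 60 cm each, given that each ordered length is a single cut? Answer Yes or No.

Total = 150 cm; ⌈150/60⌉ = 3.
At least 3 stock rods are required, but only 2 are allowed.

No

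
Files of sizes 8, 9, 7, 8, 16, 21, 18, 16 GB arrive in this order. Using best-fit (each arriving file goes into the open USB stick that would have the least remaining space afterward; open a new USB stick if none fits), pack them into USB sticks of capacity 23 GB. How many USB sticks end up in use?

6

  8 → USB stick 1 (new)  [load 8/23]
  9 → USB stick 1  [load 17/23]
  7 → USB stick 2 (new)  [load 7/23]
  8 → USB stick 2  [load 15/23]
  16 → USB stick 3 (new)  [load 16/23]
  21 → USB stick 4 (new)  [load 21/23]
  18 → USB stick 5 (new)  [load 18/23]
  16 → USB stick 6 (new)  [load 16/23]
6 USB sticks opened.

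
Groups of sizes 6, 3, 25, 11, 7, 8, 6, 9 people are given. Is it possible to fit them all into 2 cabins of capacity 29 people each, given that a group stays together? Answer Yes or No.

No

Total = 75 people; ⌈75/29⌉ = 3.
At least 3 cabins are required, but only 2 are allowed.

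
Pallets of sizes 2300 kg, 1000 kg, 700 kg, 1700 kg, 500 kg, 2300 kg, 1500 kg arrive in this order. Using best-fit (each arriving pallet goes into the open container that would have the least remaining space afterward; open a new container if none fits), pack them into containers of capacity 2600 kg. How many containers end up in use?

5

  2300 → container 1 (new)  [load 2300/2600]
  1000 → container 2 (new)  [load 1000/2600]
  700 → container 2  [load 1700/2600]
  1700 → container 3 (new)  [load 1700/2600]
  500 → container 2  [load 2200/2600]
  2300 → container 4 (new)  [load 2300/2600]
  1500 → container 5 (new)  [load 1500/2600]
5 containers opened.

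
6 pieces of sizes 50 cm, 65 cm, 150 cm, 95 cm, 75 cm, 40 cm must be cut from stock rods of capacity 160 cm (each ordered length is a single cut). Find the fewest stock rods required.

4

Total = 150 + 95 + 75 + 65 + 50 + 40 = 475 cm.
Lower bound: ⌈475/160⌉ = 3 stock rods.
A packing using 4 stock rods:
  stock rod 1: 150 = 150
  stock rod 2: 95 + 65 = 160
  stock rod 3: 75 + 50 = 125
  stock rod 4: 40 = 40
No arrangement into 3 stock rods stays within capacity, so 4 is optimal.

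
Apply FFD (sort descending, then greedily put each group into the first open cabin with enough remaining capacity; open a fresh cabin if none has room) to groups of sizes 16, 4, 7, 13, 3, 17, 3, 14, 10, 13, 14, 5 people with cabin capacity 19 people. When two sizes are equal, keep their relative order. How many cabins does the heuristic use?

Sorted descending: 17, 16, 14, 14, 13, 13, 10, 7, 5, 4, 3, 3.
  17 → cabin 1 (new)  [load 17/19]
  16 → cabin 2 (new)  [load 16/19]
  14 → cabin 3 (new)  [load 14/19]
  14 → cabin 4 (new)  [load 14/19]
  13 → cabin 5 (new)  [load 13/19]
  13 → cabin 6 (new)  [load 13/19]
  10 → cabin 7 (new)  [load 10/19]
  7 → cabin 7  [load 17/19]
  5 → cabin 3  [load 19/19]
  4 → cabin 4  [load 18/19]
  3 → cabin 2  [load 19/19]
  3 → cabin 5  [load 16/19]
7 cabins opened.

7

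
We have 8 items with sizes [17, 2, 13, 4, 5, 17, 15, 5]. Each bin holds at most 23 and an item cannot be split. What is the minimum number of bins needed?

Total = 17 + 17 + 15 + 13 + 5 + 5 + 4 + 2 = 78.
Lower bound: ⌈78/23⌉ = 4 bins.
A packing using 4 bins:
  bin 1: 17 + 5 = 22
  bin 2: 17 + 5 = 22
  bin 3: 15 + 4 + 2 = 21
  bin 4: 13 = 13
This matches the lower bound, so 4 is optimal.

4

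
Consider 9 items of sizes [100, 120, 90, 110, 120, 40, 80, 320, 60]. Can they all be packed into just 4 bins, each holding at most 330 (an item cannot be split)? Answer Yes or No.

Yes

A valid assignment using 4 bins:
  bin 1: 320 = 320
  bin 2: 120 + 120 + 90 = 330
  bin 3: 110 + 100 + 80 + 40 = 330
  bin 4: 60 = 60
Every load is within 330, so 4 bins suffice.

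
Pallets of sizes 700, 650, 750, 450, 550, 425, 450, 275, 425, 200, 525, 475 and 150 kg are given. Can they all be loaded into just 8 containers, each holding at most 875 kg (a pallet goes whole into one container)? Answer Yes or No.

A valid assignment using 8 containers:
  container 1: 750 = 750
  container 2: 700 + 150 = 850
  container 3: 650 + 200 = 850
  container 4: 550 + 275 = 825
  container 5: 525 = 525
  container 6: 475 = 475
  container 7: 450 + 425 = 875
  container 8: 450 + 425 = 875
Every load is within 875 kg, so 8 containers suffice.

Yes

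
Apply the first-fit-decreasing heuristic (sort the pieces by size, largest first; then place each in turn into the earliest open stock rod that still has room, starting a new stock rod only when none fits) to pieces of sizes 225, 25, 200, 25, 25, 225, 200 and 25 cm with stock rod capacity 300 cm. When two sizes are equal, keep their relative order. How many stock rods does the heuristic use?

4

Sorted descending: 225, 225, 200, 200, 25, 25, 25, 25.
  225 → stock rod 1 (new)  [load 225/300]
  225 → stock rod 2 (new)  [load 225/300]
  200 → stock rod 3 (new)  [load 200/300]
  200 → stock rod 4 (new)  [load 200/300]
  25 → stock rod 1  [load 250/300]
  25 → stock rod 1  [load 275/300]
  25 → stock rod 1  [load 300/300]
  25 → stock rod 2  [load 250/300]
4 stock rods opened.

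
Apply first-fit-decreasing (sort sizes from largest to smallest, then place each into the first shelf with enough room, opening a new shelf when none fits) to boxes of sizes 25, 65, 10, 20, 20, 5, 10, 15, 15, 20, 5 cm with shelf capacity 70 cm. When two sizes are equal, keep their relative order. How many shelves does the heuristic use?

3

Sorted descending: 65, 25, 20, 20, 20, 15, 15, 10, 10, 5, 5.
  65 → shelf 1 (new)  [load 65/70]
  25 → shelf 2 (new)  [load 25/70]
  20 → shelf 2  [load 45/70]
  20 → shelf 2  [load 65/70]
  20 → shelf 3 (new)  [load 20/70]
  15 → shelf 3  [load 35/70]
  15 → shelf 3  [load 50/70]
  10 → shelf 3  [load 60/70]
  10 → shelf 3  [load 70/70]
  5 → shelf 1  [load 70/70]
  5 → shelf 2  [load 70/70]
3 shelves opened.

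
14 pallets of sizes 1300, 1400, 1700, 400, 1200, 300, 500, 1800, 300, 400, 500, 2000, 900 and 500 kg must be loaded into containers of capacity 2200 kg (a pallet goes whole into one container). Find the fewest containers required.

Total = 2000 + 1800 + 1700 + 1400 + 1300 + 1200 + 900 + 500 + 500 + 500 + 400 + 400 + 300 + 300 = 13200 kg.
Lower bound: ⌈13200/2200⌉ = 6 containers.
A packing using 7 containers:
  container 1: 2000 = 2000
  container 2: 1800 + 400 = 2200
  container 3: 1700 + 500 = 2200
  container 4: 1400 + 500 + 300 = 2200
  container 5: 1300 + 900 = 2200
  container 6: 1200 + 500 + 400 = 2100
  container 7: 300 = 300
No arrangement into 6 containers stays within capacity, so 7 is optimal.

7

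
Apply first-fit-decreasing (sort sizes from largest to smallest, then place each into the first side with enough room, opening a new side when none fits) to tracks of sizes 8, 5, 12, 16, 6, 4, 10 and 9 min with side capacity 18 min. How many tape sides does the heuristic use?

Sorted descending: 16, 12, 10, 9, 8, 6, 5, 4.
  16 → side 1 (new)  [load 16/18]
  12 → side 2 (new)  [load 12/18]
  10 → side 3 (new)  [load 10/18]
  9 → side 4 (new)  [load 9/18]
  8 → side 3  [load 18/18]
  6 → side 2  [load 18/18]
  5 → side 4  [load 14/18]
  4 → side 4  [load 18/18]
4 tape sides opened.

4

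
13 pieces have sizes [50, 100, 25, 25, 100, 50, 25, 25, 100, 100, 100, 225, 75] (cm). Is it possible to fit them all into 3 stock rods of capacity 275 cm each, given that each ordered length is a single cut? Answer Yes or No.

Total = 1000 cm; ⌈1000/275⌉ = 4.
At least 4 stock rods are required, but only 3 are allowed.

No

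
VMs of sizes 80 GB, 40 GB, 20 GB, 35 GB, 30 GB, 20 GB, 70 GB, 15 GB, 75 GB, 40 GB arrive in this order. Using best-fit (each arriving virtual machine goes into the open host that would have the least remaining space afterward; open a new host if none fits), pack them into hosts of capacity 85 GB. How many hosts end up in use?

  80 → host 1 (new)  [load 80/85]
  40 → host 2 (new)  [load 40/85]
  20 → host 2  [load 60/85]
  35 → host 3 (new)  [load 35/85]
  30 → host 3  [load 65/85]
  20 → host 3  [load 85/85]
  70 → host 4 (new)  [load 70/85]
  15 → host 4  [load 85/85]
  75 → host 5 (new)  [load 75/85]
  40 → host 6 (new)  [load 40/85]
6 hosts opened.

6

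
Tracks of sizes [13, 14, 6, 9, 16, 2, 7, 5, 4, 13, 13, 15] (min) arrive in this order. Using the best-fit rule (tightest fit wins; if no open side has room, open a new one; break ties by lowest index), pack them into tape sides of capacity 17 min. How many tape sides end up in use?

8

  13 → side 1 (new)  [load 13/17]
  14 → side 2 (new)  [load 14/17]
  6 → side 3 (new)  [load 6/17]
  9 → side 3  [load 15/17]
  16 → side 4 (new)  [load 16/17]
  2 → side 3  [load 17/17]
  7 → side 5 (new)  [load 7/17]
  5 → side 5  [load 12/17]
  4 → side 1  [load 17/17]
  13 → side 6 (new)  [load 13/17]
  13 → side 7 (new)  [load 13/17]
  15 → side 8 (new)  [load 15/17]
8 tape sides opened.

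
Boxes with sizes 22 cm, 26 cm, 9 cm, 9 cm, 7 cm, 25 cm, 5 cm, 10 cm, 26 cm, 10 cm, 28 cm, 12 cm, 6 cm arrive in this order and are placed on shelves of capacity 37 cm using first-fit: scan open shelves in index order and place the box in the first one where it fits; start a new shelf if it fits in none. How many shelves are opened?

6

  22 → shelf 1 (new)  [load 22/37]
  26 → shelf 2 (new)  [load 26/37]
  9 → shelf 1  [load 31/37]
  9 → shelf 2  [load 35/37]
  7 → shelf 3 (new)  [load 7/37]
  25 → shelf 3  [load 32/37]
  5 → shelf 1  [load 36/37]
  10 → shelf 4 (new)  [load 10/37]
  26 → shelf 4  [load 36/37]
  10 → shelf 5 (new)  [load 10/37]
  28 → shelf 6 (new)  [load 28/37]
  12 → shelf 5  [load 22/37]
  6 → shelf 5  [load 28/37]
6 shelves opened.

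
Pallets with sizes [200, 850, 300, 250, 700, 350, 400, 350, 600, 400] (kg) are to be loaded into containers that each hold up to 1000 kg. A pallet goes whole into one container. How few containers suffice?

Total = 850 + 700 + 600 + 400 + 400 + 350 + 350 + 300 + 250 + 200 = 4400 kg.
Lower bound: ⌈4400/1000⌉ = 5 containers.
A packing using 5 containers:
  container 1: 850 = 850
  container 2: 700 + 300 = 1000
  container 3: 600 + 400 = 1000
  container 4: 400 + 350 + 250 = 1000
  container 5: 350 + 200 = 550
This matches the lower bound, so 5 is optimal.

5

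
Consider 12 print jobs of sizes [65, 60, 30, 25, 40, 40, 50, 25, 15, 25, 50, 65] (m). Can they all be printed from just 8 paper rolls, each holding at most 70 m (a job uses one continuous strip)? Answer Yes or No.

A valid assignment using 8 paper rolls:
  roll 1: 65 = 65
  roll 2: 65 = 65
  roll 3: 60 = 60
  roll 4: 50 + 15 = 65
  roll 5: 50 = 50
  roll 6: 40 + 30 = 70
  roll 7: 40 + 25 = 65
  roll 8: 25 + 25 = 50
Every load is within 70 m, so 8 paper rolls suffice.

Yes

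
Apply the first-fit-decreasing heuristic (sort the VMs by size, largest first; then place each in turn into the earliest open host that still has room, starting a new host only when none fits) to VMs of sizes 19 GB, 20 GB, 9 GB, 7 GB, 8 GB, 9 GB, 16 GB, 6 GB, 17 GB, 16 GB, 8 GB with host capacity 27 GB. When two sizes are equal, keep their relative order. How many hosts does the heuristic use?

Sorted descending: 20, 19, 17, 16, 16, 9, 9, 8, 8, 7, 6.
  20 → host 1 (new)  [load 20/27]
  19 → host 2 (new)  [load 19/27]
  17 → host 3 (new)  [load 17/27]
  16 → host 4 (new)  [load 16/27]
  16 → host 5 (new)  [load 16/27]
  9 → host 3  [load 26/27]
  9 → host 4  [load 25/27]
  8 → host 2  [load 27/27]
  8 → host 5  [load 24/27]
  7 → host 1  [load 27/27]
  6 → host 6 (new)  [load 6/27]
6 hosts opened.

6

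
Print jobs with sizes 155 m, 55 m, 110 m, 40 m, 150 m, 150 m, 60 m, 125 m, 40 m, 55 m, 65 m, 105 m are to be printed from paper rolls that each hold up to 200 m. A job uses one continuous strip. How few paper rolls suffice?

Total = 155 + 150 + 150 + 125 + 110 + 105 + 65 + 60 + 55 + 55 + 40 + 40 = 1110 m.
Lower bound: ⌈1110/200⌉ = 6 paper rolls.
A packing using 7 paper rolls:
  roll 1: 155 + 40 = 195
  roll 2: 150 + 40 = 190
  roll 3: 150 = 150
  roll 4: 125 + 65 = 190
  roll 5: 110 + 60 = 170
  roll 6: 105 + 55 = 160
  roll 7: 55 = 55
No arrangement into 6 paper rolls stays within capacity, so 7 is optimal.

7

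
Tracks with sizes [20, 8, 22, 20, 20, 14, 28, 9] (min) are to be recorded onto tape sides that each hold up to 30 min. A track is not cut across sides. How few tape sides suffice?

6

Total = 28 + 22 + 20 + 20 + 20 + 14 + 9 + 8 = 141 min.
Lower bound: ⌈141/30⌉ = 5 tape sides.
A packing using 6 tape sides:
  side 1: 28 = 28
  side 2: 22 + 8 = 30
  side 3: 20 + 9 = 29
  side 4: 20 = 20
  side 5: 20 = 20
  side 6: 14 = 14
No arrangement into 5 tape sides stays within capacity, so 6 is optimal.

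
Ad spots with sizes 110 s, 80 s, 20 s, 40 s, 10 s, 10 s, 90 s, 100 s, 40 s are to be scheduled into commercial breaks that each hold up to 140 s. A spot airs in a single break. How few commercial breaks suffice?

4

Total = 110 + 100 + 90 + 80 + 40 + 40 + 20 + 10 + 10 = 500 s.
Lower bound: ⌈500/140⌉ = 4 commercial breaks.
A packing using 4 commercial breaks:
  break 1: 110 + 20 + 10 = 140
  break 2: 100 + 40 = 140
  break 3: 90 + 40 + 10 = 140
  break 4: 80 = 80
This matches the lower bound, so 4 is optimal.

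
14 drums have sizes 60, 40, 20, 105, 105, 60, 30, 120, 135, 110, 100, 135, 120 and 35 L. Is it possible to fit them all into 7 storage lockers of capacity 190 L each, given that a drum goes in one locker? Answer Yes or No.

No

Total = 1175 L; ⌈1175/190⌉ = 7.
8 drums each exceed half the capacity and cannot share a locker, forcing at least 8 storage lockers.
At least 8 storage lockers are required, but only 7 are allowed.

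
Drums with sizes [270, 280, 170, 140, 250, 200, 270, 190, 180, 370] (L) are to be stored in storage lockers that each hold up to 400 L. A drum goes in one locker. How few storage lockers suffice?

Total = 370 + 280 + 270 + 270 + 250 + 200 + 190 + 180 + 170 + 140 = 2320 L.
Lower bound: ⌈2320/400⌉ = 6 storage lockers.
A packing using 7 storage lockers:
  locker 1: 370 = 370
  locker 2: 280 = 280
  locker 3: 270 = 270
  locker 4: 270 = 270
  locker 5: 250 + 140 = 390
  locker 6: 200 + 190 = 390
  locker 7: 180 + 170 = 350
No arrangement into 6 storage lockers stays within capacity, so 7 is optimal.

7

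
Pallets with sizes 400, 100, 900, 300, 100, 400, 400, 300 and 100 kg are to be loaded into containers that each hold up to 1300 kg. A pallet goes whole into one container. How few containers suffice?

3

Total = 900 + 400 + 400 + 400 + 300 + 300 + 100 + 100 + 100 = 3000 kg.
Lower bound: ⌈3000/1300⌉ = 3 containers.
A packing using 3 containers:
  container 1: 900 + 400 = 1300
  container 2: 400 + 400 + 300 + 100 + 100 = 1300
  container 3: 300 + 100 = 400
This matches the lower bound, so 3 is optimal.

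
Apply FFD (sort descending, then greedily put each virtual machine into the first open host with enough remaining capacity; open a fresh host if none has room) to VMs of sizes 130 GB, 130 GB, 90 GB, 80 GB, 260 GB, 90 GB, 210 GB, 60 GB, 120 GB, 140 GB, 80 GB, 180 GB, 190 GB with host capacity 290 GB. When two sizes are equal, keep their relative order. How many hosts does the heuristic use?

7

Sorted descending: 260, 210, 190, 180, 140, 130, 130, 120, 90, 90, 80, 80, 60.
  260 → host 1 (new)  [load 260/290]
  210 → host 2 (new)  [load 210/290]
  190 → host 3 (new)  [load 190/290]
  180 → host 4 (new)  [load 180/290]
  140 → host 5 (new)  [load 140/290]
  130 → host 5  [load 270/290]
  130 → host 6 (new)  [load 130/290]
  120 → host 6  [load 250/290]
  90 → host 3  [load 280/290]
  90 → host 4  [load 270/290]
  80 → host 2  [load 290/290]
  80 → host 7 (new)  [load 80/290]
  60 → host 7  [load 140/290]
7 hosts opened.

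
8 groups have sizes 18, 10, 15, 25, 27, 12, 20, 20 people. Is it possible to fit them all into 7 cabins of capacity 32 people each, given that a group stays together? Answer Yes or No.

Yes

A valid assignment using 6 cabins:
  cabin 1: 27 = 27
  cabin 2: 25 = 25
  cabin 3: 20 + 12 = 32
  cabin 4: 20 + 10 = 30
  cabin 5: 18 = 18
  cabin 6: 15 = 15
That uses only 6 ≤ 7, so 7 cabins are enough.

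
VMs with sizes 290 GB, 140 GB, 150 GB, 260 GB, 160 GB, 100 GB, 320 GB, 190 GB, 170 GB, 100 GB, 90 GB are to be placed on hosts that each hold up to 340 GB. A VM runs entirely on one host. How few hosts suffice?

7

Total = 320 + 290 + 260 + 190 + 170 + 160 + 150 + 140 + 100 + 100 + 90 = 1970 GB.
Lower bound: ⌈1970/340⌉ = 6 hosts.
A packing using 7 hosts:
  host 1: 320 = 320
  host 2: 290 = 290
  host 3: 260 = 260
  host 4: 190 + 150 = 340
  host 5: 170 + 160 = 330
  host 6: 140 + 100 + 100 = 340
  host 7: 90 = 90
No arrangement into 6 hosts stays within capacity, so 7 is optimal.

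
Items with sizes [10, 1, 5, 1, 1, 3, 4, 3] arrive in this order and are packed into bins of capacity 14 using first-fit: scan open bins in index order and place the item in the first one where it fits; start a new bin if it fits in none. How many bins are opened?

  10 → bin 1 (new)  [load 10/14]
  1 → bin 1  [load 11/14]
  5 → bin 2 (new)  [load 5/14]
  1 → bin 1  [load 12/14]
  1 → bin 1  [load 13/14]
  3 → bin 2  [load 8/14]
  4 → bin 2  [load 12/14]
  3 → bin 3 (new)  [load 3/14]
3 bins opened.

3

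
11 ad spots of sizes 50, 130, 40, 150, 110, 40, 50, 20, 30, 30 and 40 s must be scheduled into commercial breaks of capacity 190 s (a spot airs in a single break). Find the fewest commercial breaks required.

Total = 150 + 130 + 110 + 50 + 50 + 40 + 40 + 40 + 30 + 30 + 20 = 690 s.
Lower bound: ⌈690/190⌉ = 4 commercial breaks.
A packing using 4 commercial breaks:
  break 1: 150 + 40 = 190
  break 2: 130 + 50 = 180
  break 3: 110 + 50 + 30 = 190
  break 4: 40 + 40 + 30 + 20 = 130
This matches the lower bound, so 4 is optimal.

4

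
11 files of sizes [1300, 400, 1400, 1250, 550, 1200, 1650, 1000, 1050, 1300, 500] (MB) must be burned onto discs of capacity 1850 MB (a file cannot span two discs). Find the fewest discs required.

8

Total = 1650 + 1400 + 1300 + 1300 + 1250 + 1200 + 1050 + 1000 + 550 + 500 + 400 = 11600 MB.
Lower bound: ⌈11600/1850⌉ = 7 discs.
Also, 8 files each exceed 925 MB, and no two of those can share a disc, so at least 8 discs are needed.
A packing using 8 discs:
  disc 1: 1650 = 1650
  disc 2: 1400 + 400 = 1800
  disc 3: 1300 + 550 = 1850
  disc 4: 1300 + 500 = 1800
  disc 5: 1250 = 1250
  disc 6: 1200 = 1200
  disc 7: 1050 = 1050
  disc 8: 1000 = 1000
This matches the lower bound, so 8 is optimal.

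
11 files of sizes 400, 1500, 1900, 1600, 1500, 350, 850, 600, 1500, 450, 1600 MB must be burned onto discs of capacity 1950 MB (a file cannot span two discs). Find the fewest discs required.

7

Total = 1900 + 1600 + 1600 + 1500 + 1500 + 1500 + 850 + 600 + 450 + 400 + 350 = 12250 MB.
Lower bound: ⌈12250/1950⌉ = 7 discs.
A packing using 7 discs:
  disc 1: 1900 = 1900
  disc 2: 1600 + 350 = 1950
  disc 3: 1600 = 1600
  disc 4: 1500 + 450 = 1950
  disc 5: 1500 + 400 = 1900
  disc 6: 1500 = 1500
  disc 7: 850 + 600 = 1450
This matches the lower bound, so 7 is optimal.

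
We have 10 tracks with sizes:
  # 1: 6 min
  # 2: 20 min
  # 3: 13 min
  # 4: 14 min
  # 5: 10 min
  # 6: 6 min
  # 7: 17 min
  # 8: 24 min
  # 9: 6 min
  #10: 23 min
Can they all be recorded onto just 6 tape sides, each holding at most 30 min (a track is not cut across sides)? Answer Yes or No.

A valid assignment using 5 tape sides:
  side 1: 24 + 6 = 30
  side 2: 23 + 6 = 29
  side 3: 20 + 10 = 30
  side 4: 17 + 13 = 30
  side 5: 14 + 6 = 20
That uses only 5 ≤ 6, so 6 tape sides are enough.

Yes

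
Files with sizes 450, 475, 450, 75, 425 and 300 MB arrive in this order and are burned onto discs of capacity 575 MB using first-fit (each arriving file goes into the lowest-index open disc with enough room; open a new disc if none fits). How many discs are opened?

5

  450 → disc 1 (new)  [load 450/575]
  475 → disc 2 (new)  [load 475/575]
  450 → disc 3 (new)  [load 450/575]
  75 → disc 1  [load 525/575]
  425 → disc 4 (new)  [load 425/575]
  300 → disc 5 (new)  [load 300/575]
5 discs opened.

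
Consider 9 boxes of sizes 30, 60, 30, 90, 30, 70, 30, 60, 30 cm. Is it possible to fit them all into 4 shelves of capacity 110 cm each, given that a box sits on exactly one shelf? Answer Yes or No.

Total = 430 cm; ⌈430/110⌉ = 4.
The bound of 4 does not rule out 4, but exhaustive search shows no assignment into 4 shelves of capacity 110 cm exists — the minimum is 5.

No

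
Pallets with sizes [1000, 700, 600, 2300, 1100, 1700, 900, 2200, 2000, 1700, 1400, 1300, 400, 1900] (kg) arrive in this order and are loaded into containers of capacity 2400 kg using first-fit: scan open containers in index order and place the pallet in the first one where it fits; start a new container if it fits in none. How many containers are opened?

  1000 → container 1 (new)  [load 1000/2400]
  700 → container 1  [load 1700/2400]
  600 → container 1  [load 2300/2400]
  2300 → container 2 (new)  [load 2300/2400]
  1100 → container 3 (new)  [load 1100/2400]
  1700 → container 4 (new)  [load 1700/2400]
  900 → container 3  [load 2000/2400]
  2200 → container 5 (new)  [load 2200/2400]
  2000 → container 6 (new)  [load 2000/2400]
  1700 → container 7 (new)  [load 1700/2400]
  1400 → container 8 (new)  [load 1400/2400]
  1300 → container 9 (new)  [load 1300/2400]
  400 → container 3  [load 2400/2400]
  1900 → container 10 (new)  [load 1900/2400]
10 containers opened.

10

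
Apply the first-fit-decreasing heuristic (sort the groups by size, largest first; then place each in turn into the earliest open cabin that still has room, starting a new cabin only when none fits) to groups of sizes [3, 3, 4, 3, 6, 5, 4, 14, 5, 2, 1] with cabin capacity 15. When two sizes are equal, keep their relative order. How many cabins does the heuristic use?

4

Sorted descending: 14, 6, 5, 5, 4, 4, 3, 3, 3, 2, 1.
  14 → cabin 1 (new)  [load 14/15]
  6 → cabin 2 (new)  [load 6/15]
  5 → cabin 2  [load 11/15]
  5 → cabin 3 (new)  [load 5/15]
  4 → cabin 2  [load 15/15]
  4 → cabin 3  [load 9/15]
  3 → cabin 3  [load 12/15]
  3 → cabin 3  [load 15/15]
  3 → cabin 4 (new)  [load 3/15]
  2 → cabin 4  [load 5/15]
  1 → cabin 1  [load 15/15]
4 cabins opened.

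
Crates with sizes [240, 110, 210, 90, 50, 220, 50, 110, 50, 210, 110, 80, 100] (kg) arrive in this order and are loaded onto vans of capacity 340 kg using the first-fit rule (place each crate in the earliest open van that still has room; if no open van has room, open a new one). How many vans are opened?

6

  240 → van 1 (new)  [load 240/340]
  110 → van 2 (new)  [load 110/340]
  210 → van 2  [load 320/340]
  90 → van 1  [load 330/340]
  50 → van 3 (new)  [load 50/340]
  220 → van 3  [load 270/340]
  50 → van 3  [load 320/340]
  110 → van 4 (new)  [load 110/340]
  50 → van 4  [load 160/340]
  210 → van 5 (new)  [load 210/340]
  110 → van 4  [load 270/340]
  80 → van 5  [load 290/340]
  100 → van 6 (new)  [load 100/340]
6 vans opened.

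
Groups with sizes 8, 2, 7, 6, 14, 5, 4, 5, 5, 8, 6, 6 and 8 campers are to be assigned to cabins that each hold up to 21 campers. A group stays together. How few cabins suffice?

Total = 14 + 8 + 8 + 8 + 7 + 6 + 6 + 6 + 5 + 5 + 5 + 4 + 2 = 84 campers.
Lower bound: ⌈84/21⌉ = 4 cabins.
A packing using 4 cabins:
  cabin 1: 14 + 7 = 21
  cabin 2: 8 + 8 + 5 = 21
  cabin 3: 8 + 6 + 5 + 2 = 21
  cabin 4: 6 + 6 + 5 + 4 = 21
This matches the lower bound, so 4 is optimal.

4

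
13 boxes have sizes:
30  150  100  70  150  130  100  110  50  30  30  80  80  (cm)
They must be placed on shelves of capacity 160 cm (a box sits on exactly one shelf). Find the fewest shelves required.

8

Total = 150 + 150 + 130 + 110 + 100 + 100 + 80 + 80 + 70 + 50 + 30 + 30 + 30 = 1110 cm.
Lower bound: ⌈1110/160⌉ = 7 shelves.
A packing using 8 shelves:
  shelf 1: 150 = 150
  shelf 2: 150 = 150
  shelf 3: 130 + 30 = 160
  shelf 4: 110 + 50 = 160
  shelf 5: 100 + 30 + 30 = 160
  shelf 6: 100 = 100
  shelf 7: 80 + 80 = 160
  shelf 8: 70 = 70
No arrangement into 7 shelves stays within capacity, so 8 is optimal.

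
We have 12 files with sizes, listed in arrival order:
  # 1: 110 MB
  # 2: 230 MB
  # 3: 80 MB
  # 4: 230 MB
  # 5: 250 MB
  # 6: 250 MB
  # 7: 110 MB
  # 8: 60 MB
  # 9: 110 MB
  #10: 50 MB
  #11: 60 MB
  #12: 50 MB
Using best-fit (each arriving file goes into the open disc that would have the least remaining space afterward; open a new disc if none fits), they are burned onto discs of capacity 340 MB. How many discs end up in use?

  110 → disc 1 (new)  [load 110/340]
  230 → disc 1  [load 340/340]
  80 → disc 2 (new)  [load 80/340]
  230 → disc 2  [load 310/340]
  250 → disc 3 (new)  [load 250/340]
  250 → disc 4 (new)  [load 250/340]
  110 → disc 5 (new)  [load 110/340]
  60 → disc 3  [load 310/340]
  110 → disc 5  [load 220/340]
  50 → disc 4  [load 300/340]
  60 → disc 5  [load 280/340]
  50 → disc 5  [load 330/340]
5 discs opened.

5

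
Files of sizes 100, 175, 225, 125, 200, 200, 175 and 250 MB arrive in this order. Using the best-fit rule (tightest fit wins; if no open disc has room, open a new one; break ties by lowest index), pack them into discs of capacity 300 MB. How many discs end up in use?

6

  100 → disc 1 (new)  [load 100/300]
  175 → disc 1  [load 275/300]
  225 → disc 2 (new)  [load 225/300]
  125 → disc 3 (new)  [load 125/300]
  200 → disc 4 (new)  [load 200/300]
  200 → disc 5 (new)  [load 200/300]
  175 → disc 3  [load 300/300]
  250 → disc 6 (new)  [load 250/300]
6 discs opened.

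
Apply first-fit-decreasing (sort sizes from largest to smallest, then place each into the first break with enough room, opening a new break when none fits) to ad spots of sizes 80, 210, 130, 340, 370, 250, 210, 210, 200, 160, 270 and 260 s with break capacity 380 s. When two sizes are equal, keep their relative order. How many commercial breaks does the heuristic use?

Sorted descending: 370, 340, 270, 260, 250, 210, 210, 210, 200, 160, 130, 80.
  370 → break 1 (new)  [load 370/380]
  340 → break 2 (new)  [load 340/380]
  270 → break 3 (new)  [load 270/380]
  260 → break 4 (new)  [load 260/380]
  250 → break 5 (new)  [load 250/380]
  210 → break 6 (new)  [load 210/380]
  210 → break 7 (new)  [load 210/380]
  210 → break 8 (new)  [load 210/380]
  200 → break 9 (new)  [load 200/380]
  160 → break 6  [load 370/380]
  130 → break 5  [load 380/380]
  80 → break 3  [load 350/380]
9 commercial breaks opened.

9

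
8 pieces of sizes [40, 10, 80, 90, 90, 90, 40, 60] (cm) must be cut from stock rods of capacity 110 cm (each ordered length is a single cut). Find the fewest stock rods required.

Total = 90 + 90 + 90 + 80 + 60 + 40 + 40 + 10 = 500 cm.
Lower bound: ⌈500/110⌉ = 5 stock rods.
A packing using 6 stock rods:
  stock rod 1: 90 + 10 = 100
  stock rod 2: 90 = 90
  stock rod 3: 90 = 90
  stock rod 4: 80 = 80
  stock rod 5: 60 + 40 = 100
  stock rod 6: 40 = 40
No arrangement into 5 stock rods stays within capacity, so 6 is optimal.

6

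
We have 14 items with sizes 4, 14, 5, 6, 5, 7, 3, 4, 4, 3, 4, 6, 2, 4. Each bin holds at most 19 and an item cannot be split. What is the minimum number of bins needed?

4

Total = 14 + 7 + 6 + 6 + 5 + 5 + 4 + 4 + 4 + 4 + 4 + 3 + 3 + 2 = 71.
Lower bound: ⌈71/19⌉ = 4 bins.
A packing using 4 bins:
  bin 1: 14 + 5 = 19
  bin 2: 7 + 6 + 6 = 19
  bin 3: 5 + 4 + 4 + 4 + 2 = 19
  bin 4: 4 + 4 + 3 + 3 = 14
This matches the lower bound, so 4 is optimal.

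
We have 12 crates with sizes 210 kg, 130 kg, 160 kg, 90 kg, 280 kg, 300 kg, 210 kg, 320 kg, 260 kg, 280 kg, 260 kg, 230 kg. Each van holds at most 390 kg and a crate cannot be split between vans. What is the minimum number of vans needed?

Total = 320 + 300 + 280 + 280 + 260 + 260 + 230 + 210 + 210 + 160 + 130 + 90 = 2730 kg.
Lower bound: ⌈2730/390⌉ = 7 vans.
Also, 9 crates each exceed 195 kg, and no two of those can share a van, so at least 9 vans are needed.
A packing using 9 vans:
  van 1: 320 = 320
  van 2: 300 + 90 = 390
  van 3: 280 = 280
  van 4: 280 = 280
  van 5: 260 + 130 = 390
  van 6: 260 = 260
  van 7: 230 + 160 = 390
  van 8: 210 = 210
  van 9: 210 = 210
This matches the lower bound, so 9 is optimal.

9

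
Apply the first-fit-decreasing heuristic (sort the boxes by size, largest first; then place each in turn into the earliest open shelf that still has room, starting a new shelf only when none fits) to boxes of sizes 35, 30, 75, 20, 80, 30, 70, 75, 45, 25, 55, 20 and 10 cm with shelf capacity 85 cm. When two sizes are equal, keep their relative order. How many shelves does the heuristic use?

8

Sorted descending: 80, 75, 75, 70, 55, 45, 35, 30, 30, 25, 20, 20, 10.
  80 → shelf 1 (new)  [load 80/85]
  75 → shelf 2 (new)  [load 75/85]
  75 → shelf 3 (new)  [load 75/85]
  70 → shelf 4 (new)  [load 70/85]
  55 → shelf 5 (new)  [load 55/85]
  45 → shelf 6 (new)  [load 45/85]
  35 → shelf 6  [load 80/85]
  30 → shelf 5  [load 85/85]
  30 → shelf 7 (new)  [load 30/85]
  25 → shelf 7  [load 55/85]
  20 → shelf 7  [load 75/85]
  20 → shelf 8 (new)  [load 20/85]
  10 → shelf 2  [load 85/85]
8 shelves opened.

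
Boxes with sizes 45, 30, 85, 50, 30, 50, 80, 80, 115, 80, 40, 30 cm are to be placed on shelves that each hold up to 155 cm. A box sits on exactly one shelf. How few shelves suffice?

5

Total = 115 + 85 + 80 + 80 + 80 + 50 + 50 + 45 + 40 + 30 + 30 + 30 = 715 cm.
Lower bound: ⌈715/155⌉ = 5 shelves.
A packing using 5 shelves:
  shelf 1: 115 + 40 = 155
  shelf 2: 85 + 50 = 135
  shelf 3: 80 + 50 = 130
  shelf 4: 80 + 45 + 30 = 155
  shelf 5: 80 + 30 + 30 = 140
This matches the lower bound, so 5 is optimal.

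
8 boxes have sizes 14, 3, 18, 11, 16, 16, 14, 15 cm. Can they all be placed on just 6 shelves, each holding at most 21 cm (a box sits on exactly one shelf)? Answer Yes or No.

No

Total = 107 cm; ⌈107/21⌉ = 6.
7 boxes each exceed half the capacity and cannot share a shelf, forcing at least 7 shelves.
At least 7 shelves are required, but only 6 are allowed.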